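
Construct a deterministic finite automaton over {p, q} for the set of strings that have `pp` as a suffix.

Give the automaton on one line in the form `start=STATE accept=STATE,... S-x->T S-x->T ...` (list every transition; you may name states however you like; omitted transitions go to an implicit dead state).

Remember how much of `pp` the current input suffix matches. State s0 means no match yet; s1 means the last symbol is `p`; s2 means the last 2 symbols are `pp`. Only s2 accepts. On a mismatch, fall back to the longest proper suffix that is still a prefix of `pp`.
A 3-state machine:
        p   q  
>  s0   s1  s0 
   s1   s2  s0 
 * s2   s2  s0 
(> = start, * = accepting)

start=s0 accept=s2 s0-p->s1 s0-q->s0 s1-p->s2 s1-q->s0 s2-p->s2 s2-q->s0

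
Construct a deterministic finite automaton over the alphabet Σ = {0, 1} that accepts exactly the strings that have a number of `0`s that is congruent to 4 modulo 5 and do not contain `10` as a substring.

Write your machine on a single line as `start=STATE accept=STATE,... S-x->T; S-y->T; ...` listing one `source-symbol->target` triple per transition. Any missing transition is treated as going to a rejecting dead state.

Run two small machines in parallel and take their product. One (5 states) tracks the count of `0`s modulo 5; the other (3 states) tracks partial matches of the forbidden pattern `10`. Each combined state is a pair, one component from each; accept when both components accept.
15 states suffice.
          0    1  
>  S0     S1   S2 
   S1     S3   S4 
   S2     S5   S2 
   S3     S6   S7 
   S4     S8   S4 
   S5     S8   S5 
   S6     S9  S10 
   S7    S11   S7 
   S8    S11   S8 
 * S9     S0  S12 
   S10   S13  S10 
   S11   S13  S11 
 * S12   S14  S12 
   S13   S14  S13 
   S14    S5  S14 
(> = start, * = accepting)

start=S0; accept=S9,S12; S0-0->S1; S0-1->S2; S1-0->S3; S1-1->S4; S2-0->S5; S2-1->S2; S3-0->S6; S3-1->S7; S4-0->S8; S4-1->S4; S5-0->S8; S5-1->S5; S6-0->S9; S6-1->S10; S7-0->S11; S7-1->S7; S8-0->S11; S8-1->S8; S9-0->S0; S9-1->S12; S10-0->S13; S10-1->S10; S11-0->S13; S11-1->S11; S12-0->S14; S12-1->S12; S13-0->S14; S13-1->S13; S14-0->S5; S14-1->S14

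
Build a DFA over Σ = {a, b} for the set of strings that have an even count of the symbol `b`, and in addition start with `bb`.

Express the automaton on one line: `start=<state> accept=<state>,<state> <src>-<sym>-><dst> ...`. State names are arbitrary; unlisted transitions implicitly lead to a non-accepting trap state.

Build one automaton per condition and run them in lockstep. The first has 2 states tracking the count of `b`s modulo 2; the second has 4 states tracking whether the input so far still matches the prefix `bb`. A product state is a pair (one from each), accepting exactly when both do. Equivalent product states are then merged.
With 5 states:
        a   b  
>  s0   s1  s2 
   s1   s1  s1 
   s2   s1  s3 
 * s3   s3  s4 
   s4   s4  s3 
(> = start, * = accepting)

start=s0 accept=s3 s0-a->s1 s0-b->s2 s1-a->s1 s1-b->s1 s2-a->s1 s2-b->s3 s3-a->s3 s3-b->s4 s4-a->s4 s4-b->s3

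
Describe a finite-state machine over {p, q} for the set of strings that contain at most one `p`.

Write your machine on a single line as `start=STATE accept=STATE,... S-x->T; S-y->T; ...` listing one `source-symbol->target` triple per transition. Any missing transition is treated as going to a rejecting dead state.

start=A; accept=A,B; A-p->B; A-q->A; B-p->C; B-q->B; C-p->C; C-q->C

Count `p`s, saturating at 2: state A means no `p` yet, B means one `p` seen, C means more than one. Each `p` increments (capped at C); other symbols loop. Accept from {A, B}.
A 3-state machine:
       p  q 
>* A   B  A 
 * B   C  B 
   C   C  C 
(> = start, * = accepting)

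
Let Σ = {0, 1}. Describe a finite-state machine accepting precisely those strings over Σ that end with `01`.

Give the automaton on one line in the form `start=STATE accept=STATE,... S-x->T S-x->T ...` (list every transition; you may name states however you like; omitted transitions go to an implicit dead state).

Let each state record the length of the longest suffix of the input read so far that is also a prefix of `01`. q1 means the last symbol is `0`; q2 means the last 2 symbols are `01`. Accept only at q2, where the string currently ends in `01`.
A 3-state machine:
        0   1  
>  q0   q1  q0 
   q1   q1  q2 
 * q2   q1  q0 
(> = start, * = accepting)

start=q0 accept=q2 q0-0->q1 q0-1->q0 q1-0->q1 q1-1->q2 q2-0->q1 q2-1->q0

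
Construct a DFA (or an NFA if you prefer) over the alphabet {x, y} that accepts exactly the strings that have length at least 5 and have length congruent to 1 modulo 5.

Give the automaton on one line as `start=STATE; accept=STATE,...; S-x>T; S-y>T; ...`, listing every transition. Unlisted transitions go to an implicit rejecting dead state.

Run two small machines in parallel and take their product. The first has 7 states tracking the input length, saturating at 6; the second has 5 states tracking the input length modulo 5. A product state is a pair (one from each), accepting exactly when both do. Minimizing collapses redundant product states.
7 states suffice.
        x   y  
>  S0   S1  S1 
   S1   S2  S2 
   S2   S3  S3 
   S3   S4  S4 
   S4   S5  S5 
   S5   S6  S6 
 * S6   S2  S2 
(> = start, * = accepting)

start=S0; accept=S6; S0-x>S1; S0-y>S1; S1-x>S2; S1-y>S2; S2-x>S3; S2-y>S3; S3-x>S4; S3-y>S4; S4-x>S5; S4-y>S5; S5-x>S6; S5-y>S6; S6-x>S2; S6-y>S2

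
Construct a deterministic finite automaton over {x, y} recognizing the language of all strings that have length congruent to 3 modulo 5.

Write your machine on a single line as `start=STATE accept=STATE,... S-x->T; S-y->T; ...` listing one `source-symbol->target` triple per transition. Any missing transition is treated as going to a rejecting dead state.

Only the length mod 5 matters, so use a 5-cycle: from any state, every input symbol moves to the next state, wrapping s4 back to s0. Mark s3 accepting.
        x   y  
>  s0   s1  s1 
   s1   s2  s2 
   s2   s3  s3 
 * s3   s4  s4 
   s4   s0  s0 
(> = start, * = accepting)

start=s0; accept=s3; s0-x->s1; s0-y->s1; s1-x->s2; s1-y->s2; s2-x->s3; s2-y->s3; s3-x->s4; s3-y->s4; s4-x->s0; s4-y->s0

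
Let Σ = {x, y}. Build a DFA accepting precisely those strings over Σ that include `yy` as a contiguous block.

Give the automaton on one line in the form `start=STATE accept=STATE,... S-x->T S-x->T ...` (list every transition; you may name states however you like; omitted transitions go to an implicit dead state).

States q0..q1 record the length of the longest prefix of `yy` that matches the current input suffix. Reaching q2 means `yy` has been seen, and we stay there forever. Accept from q2.
        x   y  
>  q0   q0  q1 
   q1   q0  q2 
 * q2   q2  q2 
(> = start, * = accepting)

start=q0 accept=q2 q0-x->q0 q0-y->q1 q1-x->q0 q1-y->q2 q2-x->q2 q2-y->q2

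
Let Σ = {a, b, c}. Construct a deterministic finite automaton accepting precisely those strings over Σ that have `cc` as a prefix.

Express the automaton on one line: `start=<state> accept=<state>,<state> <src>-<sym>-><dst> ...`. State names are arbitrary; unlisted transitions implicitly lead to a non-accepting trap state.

start=q0 accept=q2 q0-a->q3 q0-b->q3 q0-c->q1 q1-a->q3 q1-b->q3 q1-c->q2 q2-a->q2 q2-b->q2 q2-c->q2 q3-a->q3 q3-b->q3 q3-c->q3

Walk along `cc` while the input agrees: from q0 take `c` to q1, and so on. Any deviation drops to the rejecting sink q3. Once q2 is reached the prefix is confirmed and every continuation is accepted.
4 states suffice.
        a   b   c  
>  q0   q3  q3  q1 
   q1   q3  q3  q2 
 * q2   q2  q2  q2 
   q3   q3  q3  q3 
(> = start, * = accepting)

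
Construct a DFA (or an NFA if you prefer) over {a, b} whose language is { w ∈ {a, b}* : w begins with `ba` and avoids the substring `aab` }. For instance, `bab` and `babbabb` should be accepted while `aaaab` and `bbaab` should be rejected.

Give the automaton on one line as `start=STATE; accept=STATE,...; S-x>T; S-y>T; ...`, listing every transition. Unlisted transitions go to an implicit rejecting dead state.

Build one automaton per condition and run them in lockstep. One (4 states) tracks whether the input so far still matches the prefix `ba`; the other (4 states) tracks partial matches of the forbidden pattern `aab`. Each combined state is a pair, one component from each; accept when both components accept. After merging equivalent states the machine shrinks.
        a   b  
>  q0   q1  q2 
   q1   q1  q1 
   q2   q3  q1 
 * q3   q4  q5 
 * q4   q4  q1 
 * q5   q3  q5 
(> = start, * = accepting)

start=q0; accept=q3,q4,q5; q0-a>q1; q0-b>q2; q1-a>q1; q1-b>q1; q2-a>q3; q2-b>q1; q3-a>q4; q3-b>q5; q4-a>q4; q4-b>q1; q5-a>q3; q5-b>q5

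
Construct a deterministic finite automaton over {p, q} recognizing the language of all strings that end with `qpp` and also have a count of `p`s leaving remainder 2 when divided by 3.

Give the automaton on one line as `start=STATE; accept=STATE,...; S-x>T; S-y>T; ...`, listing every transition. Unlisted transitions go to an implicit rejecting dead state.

Run two small machines in parallel and take their product. The first has 4 states tracking how much of the suffix `qpp` has currently been matched; the second has 3 states tracking the count of `p`s modulo 3. A product state is a pair (one from each), accepting exactly when both do. After merging equivalent states the machine shrinks.
With 6 states:
        p   q  
>  S0   S1  S2 
   S1   S3  S1 
   S2   S4  S2 
   S3   S0  S3 
   S4   S5  S1 
 * S5   S0  S3 
(> = start, * = accepting)

start=S0; accept=S5; S0-p>S1; S0-q>S2; S1-p>S3; S1-q>S1; S2-p>S4; S2-q>S2; S3-p>S0; S3-q>S3; S4-p>S5; S4-q>S1; S5-p>S0; S5-q>S3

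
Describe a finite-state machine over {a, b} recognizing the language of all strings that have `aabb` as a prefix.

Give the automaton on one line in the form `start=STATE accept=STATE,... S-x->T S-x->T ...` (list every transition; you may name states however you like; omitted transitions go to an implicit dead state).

start=S0 accept=S4 S0-a->S1 S0-b->S5 S1-a->S2 S1-b->S5 S2-a->S5 S2-b->S3 S3-a->S5 S3-b->S4 S4-a->S4 S4-b->S4 S5-a->S5 S5-b->S5

Walk along `aabb` while the input agrees: from S0 take `a` to S1, and so on. Any deviation drops to the rejecting sink S5. Once S4 is reached the prefix is confirmed and every continuation is accepted.
With 6 states:
        a   b  
>  S0   S1  S5 
   S1   S2  S5 
   S2   S5  S3 
   S3   S5  S4 
 * S4   S4  S4 
   S5   S5  S5 
(> = start, * = accepting)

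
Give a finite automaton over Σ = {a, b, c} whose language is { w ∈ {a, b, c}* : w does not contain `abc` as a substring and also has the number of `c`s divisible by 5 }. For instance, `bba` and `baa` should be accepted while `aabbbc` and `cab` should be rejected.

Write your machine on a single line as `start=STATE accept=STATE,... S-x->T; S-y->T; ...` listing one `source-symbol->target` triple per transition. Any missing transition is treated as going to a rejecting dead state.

start=S0; accept=S0,S1,S3; S0-a->S1; S0-b->S0; S0-c->S2; S1-a->S1; S1-b->S3; S1-c->S2; S2-a->S4; S2-b->S2; S2-c->S5; S3-a->S1; S3-b->S0; S3-c->S6; S4-a->S4; S4-b->S7; S4-c->S5; S5-a->S8; S5-b->S5; S5-c->S9; S6-a->S6; S6-b->S6; S6-c->S10; S7-a->S4; S7-b->S2; S7-c->S10; S8-a->S8; S8-b->S11; S8-c->S9; S9-a->S12; S9-b->S9; S9-c->S13; S10-a->S10; S10-b->S10; S10-c->S14; S11-a->S8; S11-b->S5; S11-c->S14; S12-a->S12; S12-b->S15; S12-c->S13; S13-a->S16; S13-b->S13; S13-c->S0; S14-a->S14; S14-b->S14; S14-c->S17; S15-a->S12; S15-b->S9; S15-c->S17; S16-a->S16; S16-b->S18; S16-c->S0; S17-a->S17; S17-b->S17; S17-c->S19; S18-a->S16; S18-b->S13; S18-c->S19; S19-a->S19; S19-b->S19; S19-c->S6

Handle the two conditions separately and then intersect. The first has 4 states tracking partial matches of the forbidden pattern `abc`; the second has 5 states tracking the count of `c`s modulo 5. A product state is a pair (one from each), accepting exactly when both do.
          a    b    c  
>* S0     S1   S0   S2 
 * S1     S1   S3   S2 
   S2     S4   S2   S5 
 * S3     S1   S0   S6 
   S4     S4   S7   S5 
   S5     S8   S5   S9 
   S6     S6   S6  S10 
   S7     S4   S2  S10 
   S8     S8  S11   S9 
   S9    S12   S9  S13 
   S10   S10  S10  S14 
   S11    S8   S5  S14 
   S12   S12  S15  S13 
   S13   S16  S13   S0 
   S14   S14  S14  S17 
   S15   S12   S9  S17 
   S16   S16  S18   S0 
   S17   S17  S17  S19 
   S18   S16  S13  S19 
   S19   S19  S19   S6 
(> = start, * = accepting)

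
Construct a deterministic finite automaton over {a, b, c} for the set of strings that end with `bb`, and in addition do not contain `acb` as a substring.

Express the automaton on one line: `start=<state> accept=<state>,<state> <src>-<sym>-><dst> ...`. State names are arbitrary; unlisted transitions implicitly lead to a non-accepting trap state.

Build one automaton per condition and run them in lockstep. One (3 states) tracks how much of the suffix `bb` has currently been matched; the other (4 states) tracks partial matches of the forbidden pattern `acb`. Each combined state is a pair, one component from each; accept when both components accept.
8 states suffice.
        a   b   c  
>  q0   q1  q2  q0 
   q1   q1  q2  q3 
   q2   q1  q4  q0 
   q3   q1  q5  q0 
 * q4   q1  q4  q0 
   q5   q6  q7  q6 
   q6   q6  q5  q6 
   q7   q6  q7  q6 
(> = start, * = accepting)

start=q0 accept=q4 q0-a->q1 q0-b->q2 q0-c->q0 q1-a->q1 q1-b->q2 q1-c->q3 q2-a->q1 q2-b->q4 q2-c->q0 q3-a->q1 q3-b->q5 q3-c->q0 q4-a->q1 q4-b->q4 q4-c->q0 q5-a->q6 q5-b->q7 q5-c->q6 q6-a->q6 q6-b->q5 q6-c->q6 q7-a->q6 q7-b->q7 q7-c->q6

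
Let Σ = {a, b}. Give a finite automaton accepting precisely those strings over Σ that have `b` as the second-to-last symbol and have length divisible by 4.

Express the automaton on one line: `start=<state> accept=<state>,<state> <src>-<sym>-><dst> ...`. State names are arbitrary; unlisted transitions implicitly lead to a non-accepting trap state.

Handle the two conditions separately and then intersect. The first has 7 states tracking the last 2 symbols read; the second has 4 states tracking the input length modulo 4. A product state is a pair (one from each), accepting exactly when both do.
With 19 states:
          a    b  
>  q0     q1   q2 
   q1     q3   q4 
   q2     q5   q6 
   q3     q7   q8 
   q4     q9  q10 
   q5     q7   q8 
   q6     q9  q10 
   q7    q11  q12 
   q8    q13  q14 
   q9    q11  q12 
   q10   q13  q14 
   q11   q15  q16 
   q12   q17  q18 
 * q13   q15  q16 
 * q14   q17  q18 
   q15    q3   q4 
   q16    q5   q6 
   q17    q3   q4 
   q18    q5   q6 
(> = start, * = accepting)

start=q0 accept=q13,q14 q0-a->q1 q0-b->q2 q1-a->q3 q1-b->q4 q2-a->q5 q2-b->q6 q3-a->q7 q3-b->q8 q4-a->q9 q4-b->q10 q5-a->q7 q5-b->q8 q6-a->q9 q6-b->q10 q7-a->q11 q7-b->q12 q8-a->q13 q8-b->q14 q9-a->q11 q9-b->q12 q10-a->q13 q10-b->q14 q11-a->q15 q11-b->q16 q12-a->q17 q12-b->q18 q13-a->q15 q13-b->q16 q14-a->q17 q14-b->q18 q15-a->q3 q15-b->q4 q16-a->q5 q16-b->q6 q17-a->q3 q17-b->q4 q18-a->q5 q18-b->q6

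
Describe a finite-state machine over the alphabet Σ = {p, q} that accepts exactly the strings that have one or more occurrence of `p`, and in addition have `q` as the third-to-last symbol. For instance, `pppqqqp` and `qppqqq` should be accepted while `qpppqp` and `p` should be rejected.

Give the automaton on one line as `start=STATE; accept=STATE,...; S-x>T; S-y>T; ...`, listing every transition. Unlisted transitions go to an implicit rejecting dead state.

Run two small machines in parallel and take their product. One (3 states) tracks the count of `p`s, saturating at 2; the other (15 states) tracks the last 3 symbols read. Each combined state is a pair, one component from each; accept when both components accept. After merging equivalent states the machine shrinks.
11 states suffice.
          p    q  
>  S0     S1   S2 
   S1     S1   S3 
   S2     S4   S5 
   S3     S4   S6 
   S4     S7   S8 
   S5     S9   S5 
   S6     S9  S10 
 * S7     S1   S3 
 * S8     S4   S6 
 * S9     S7   S8 
 * S10    S9  S10 
(> = start, * = accepting)

start=S0; accept=S7,S8,S9,S10; S0-p>S1; S0-q>S2; S1-p>S1; S1-q>S3; S2-p>S4; S2-q>S5; S3-p>S4; S3-q>S6; S4-p>S7; S4-q>S8; S5-p>S9; S5-q>S5; S6-p>S9; S6-q>S10; S7-p>S1; S7-q>S3; S8-p>S4; S8-q>S6; S9-p>S7; S9-q>S8; S10-p>S9; S10-q>S10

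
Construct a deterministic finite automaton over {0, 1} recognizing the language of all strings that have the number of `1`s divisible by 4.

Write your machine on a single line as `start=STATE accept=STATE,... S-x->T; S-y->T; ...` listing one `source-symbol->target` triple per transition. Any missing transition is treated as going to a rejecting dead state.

The only thing that matters is how many `1`s have appeared, reduced mod 4. Use one state per residue: q0 for 0, …, q3 for 3. Reading `1` moves to the next residue; anything else stays put. q0 is accepting.
With 4 states:
        0   1  
>* q0   q0  q1 
   q1   q1  q2 
   q2   q2  q3 
   q3   q3  q0 
(> = start, * = accepting)

start=q0; accept=q0; q0-0->q0; q0-1->q1; q1-0->q1; q1-1->q2; q2-0->q2; q2-1->q3; q3-0->q3; q3-1->q0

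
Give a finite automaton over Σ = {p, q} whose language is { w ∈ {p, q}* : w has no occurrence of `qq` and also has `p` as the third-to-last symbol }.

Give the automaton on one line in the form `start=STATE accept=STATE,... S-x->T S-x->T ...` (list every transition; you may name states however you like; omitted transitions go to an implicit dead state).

Handle the two conditions separately and then intersect. One (3 states) tracks partial matches of the forbidden pattern `qq`; the other (15 states) tracks the last 3 symbols read. Each combined state is a pair, one component from each; accept when both components accept. Equivalent product states are then merged.
       p  q 
>  A   B  C 
   B   D  E 
   C   B  F 
   D   G  H 
   E   I  F 
   F   F  F 
 * G   G  H 
 * H   I  F 
 * I   D  E 
(> = start, * = accepting)

start=A accept=G,H,I A-p->B A-q->C B-p->D B-q->E C-p->B C-q->F D-p->G D-q->H E-p->I E-q->F F-p->F F-q->F G-p->G G-q->H H-p->I H-q->F I-p->D I-q->E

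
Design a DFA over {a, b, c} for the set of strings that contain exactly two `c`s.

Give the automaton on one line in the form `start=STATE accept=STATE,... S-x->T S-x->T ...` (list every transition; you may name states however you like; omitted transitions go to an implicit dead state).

Only the number of `c`s matters, and only up to 3. Make a chain S0 → S1 → S2 → S3 advanced by each `c` (with S3 absorbing); every other symbol self-loops. The accepting set is {S2}.
4 states suffice.
        a   b   c  
>  S0   S0  S0  S1 
   S1   S1  S1  S2 
 * S2   S2  S2  S3 
   S3   S3  S3  S3 
(> = start, * = accepting)

start=S0 accept=S2 S0-a->S0 S0-b->S0 S0-c->S1 S1-a->S1 S1-b->S1 S1-c->S2 S2-a->S2 S2-b->S2 S2-c->S3 S3-a->S3 S3-b->S3 S3-c->S3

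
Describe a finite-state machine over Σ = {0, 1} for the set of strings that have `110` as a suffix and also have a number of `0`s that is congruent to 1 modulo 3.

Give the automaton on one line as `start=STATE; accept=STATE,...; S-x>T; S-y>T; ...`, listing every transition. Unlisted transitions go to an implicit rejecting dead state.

Handle the two conditions separately and then intersect. One (4 states) tracks how much of the suffix `110` has currently been matched; the other (3 states) tracks the count of `0`s modulo 3. Each combined state is a pair, one component from each; accept when both components accept. Equivalent product states are then merged.
With 6 states:
       0  1 
>  A   B  C 
   B   D  B 
   C   B  E 
   D   A  D 
   E   F  E 
 * F   D  B 
(> = start, * = accepting)

start=A; accept=F; A-0>B; A-1>C; B-0>D; B-1>B; C-0>B; C-1>E; D-0>A; D-1>D; E-0>F; E-1>E; F-0>D; F-1>B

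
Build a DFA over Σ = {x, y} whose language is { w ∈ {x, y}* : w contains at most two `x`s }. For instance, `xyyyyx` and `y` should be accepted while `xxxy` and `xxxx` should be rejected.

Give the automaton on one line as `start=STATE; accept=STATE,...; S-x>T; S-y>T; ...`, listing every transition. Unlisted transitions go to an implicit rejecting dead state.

start=s0; accept=s0,s1,s2; s0-x>s1; s0-y>s0; s1-x>s2; s1-y>s1; s2-x>s3; s2-y>s2; s3-x>s3; s3-y>s3

Count `x`s, saturating at 3: states s0 through s2 mean 0 through 2 `x`s seen; s3 means more than 2. Each `x` increments (capped at s3); other symbols loop. Accept from {s0, s1, s2}.
With 4 states:
        x   y  
>* s0   s1  s0 
 * s1   s2  s1 
 * s2   s3  s2 
   s3   s3  s3 
(> = start, * = accepting)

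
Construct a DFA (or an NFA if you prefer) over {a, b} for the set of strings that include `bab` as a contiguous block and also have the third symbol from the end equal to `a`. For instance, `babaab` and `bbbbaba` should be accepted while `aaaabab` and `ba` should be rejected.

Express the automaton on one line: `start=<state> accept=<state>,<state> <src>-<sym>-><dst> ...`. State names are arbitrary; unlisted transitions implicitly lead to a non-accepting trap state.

Run two small machines in parallel and take their product. One (4 states) tracks whether and how much of `bab` has been seen; the other (15 states) tracks the last 3 symbols read. Each combined state is a pair, one component from each; accept when both components accept.
          a    b  
>  S0     S1   S2 
   S1     S3   S4 
   S2     S5   S6 
   S3     S7   S8 
   S4     S9  S10 
   S5    S11  S12 
   S6    S13  S14 
   S7     S7   S8 
   S8     S9  S10 
   S9    S11  S12 
   S10   S13  S14 
   S11    S7   S8 
   S12   S15  S16 
   S13   S11  S12 
   S14   S13  S14 
 * S15   S17  S12 
 * S16   S18  S19 
   S17   S20  S21 
   S18   S17  S12 
   S19   S18  S19 
 * S20   S20  S21 
 * S21   S15  S16 
(> = start, * = accepting)

start=S0 accept=S15,S16,S20,S21 S0-a->S1 S0-b->S2 S1-a->S3 S1-b->S4 S2-a->S5 S2-b->S6 S3-a->S7 S3-b->S8 S4-a->S9 S4-b->S10 S5-a->S11 S5-b->S12 S6-a->S13 S6-b->S14 S7-a->S7 S7-b->S8 S8-a->S9 S8-b->S10 S9-a->S11 S9-b->S12 S10-a->S13 S10-b->S14 S11-a->S7 S11-b->S8 S12-a->S15 S12-b->S16 S13-a->S11 S13-b->S12 S14-a->S13 S14-b->S14 S15-a->S17 S15-b->S12 S16-a->S18 S16-b->S19 S17-a->S20 S17-b->S21 S18-a->S17 S18-b->S12 S19-a->S18 S19-b->S19 S20-a->S20 S20-b->S21 S21-a->S15 S21-b->S16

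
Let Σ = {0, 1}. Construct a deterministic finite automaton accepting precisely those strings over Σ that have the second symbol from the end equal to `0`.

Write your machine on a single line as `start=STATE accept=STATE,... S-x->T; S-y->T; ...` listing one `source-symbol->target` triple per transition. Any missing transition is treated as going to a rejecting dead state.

start=A; accept=D,E; A-0->B; A-1->C; B-0->D; B-1->E; C-0->F; C-1->G; D-0->D; D-1->E; E-0->F; E-1->G; F-0->D; F-1->E; G-0->F; G-1->G

Because acceptance depends on a position counted from the end, the machine has to buffer the most recent 2 symbols. Make each state the string of the last up-to-2 symbols read; on input `x` shift the window left and append `x`. Accept when the buffered window has length 2 and begins with `0`.
A 7-state machine:
       0  1 
>  A   B  C 
   B   D  E 
   C   F  G 
 * D   D  E 
 * E   F  G 
   F   D  E 
   G   F  G 
(> = start, * = accepting)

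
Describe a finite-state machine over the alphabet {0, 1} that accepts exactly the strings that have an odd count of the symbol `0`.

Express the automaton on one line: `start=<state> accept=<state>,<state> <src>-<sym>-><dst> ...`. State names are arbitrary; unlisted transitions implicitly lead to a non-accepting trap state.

start=S0 accept=S1 S0-0->S1 S0-1->S0 S1-0->S0 S1-1->S1

The only thing that matters is how many `0`s have appeared, reduced mod 2. Use one state per residue: S0 for 0, …, S1 for 1. Reading `0` moves to the next residue; anything else stays put. S1 is accepting.
        0   1  
>  S0   S1  S0 
 * S1   S0  S1 
(> = start, * = accepting)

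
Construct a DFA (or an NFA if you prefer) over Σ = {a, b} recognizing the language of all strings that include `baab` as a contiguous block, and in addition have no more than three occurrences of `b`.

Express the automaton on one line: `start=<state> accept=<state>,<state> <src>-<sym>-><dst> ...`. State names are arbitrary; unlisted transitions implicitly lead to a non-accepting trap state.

Handle the two conditions separately and then intersect. One (5 states) tracks whether and how much of `baab` has been seen; the other (5 states) tracks the count of `b`s, saturating at 4. Each combined state is a pair, one component from each; accept when both components accept. Equivalent product states are then merged.
With 11 states:
          a    b  
>  S0     S0   S1 
   S1     S2   S3 
   S2     S4   S3 
   S3     S5   S6 
   S4     S7   S8 
   S5     S9   S6 
   S6     S6   S6 
   S7     S7   S3 
 * S8     S8  S10 
   S9     S6  S10 
 * S10   S10   S6 
(> = start, * = accepting)

start=S0 accept=S8,S10 S0-a->S0 S0-b->S1 S1-a->S2 S1-b->S3 S2-a->S4 S2-b->S3 S3-a->S5 S3-b->S6 S4-a->S7 S4-b->S8 S5-a->S9 S5-b->S6 S6-a->S6 S6-b->S6 S7-a->S7 S7-b->S3 S8-a->S8 S8-b->S10 S9-a->S6 S9-b->S10 S10-a->S10 S10-b->S6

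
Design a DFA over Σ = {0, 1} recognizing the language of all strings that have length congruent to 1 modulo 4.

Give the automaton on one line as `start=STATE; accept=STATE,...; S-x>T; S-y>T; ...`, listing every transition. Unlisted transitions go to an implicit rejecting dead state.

start=s0; accept=s1; s0-0>s1; s0-1>s1; s1-0>s2; s1-1>s2; s2-0>s3; s2-1>s3; s3-0>s0; s3-1>s0

Count input length modulo 4: every symbol advances one step around the cycle s0 → s1 → s2 → s3 → s0. Accept at s1.
With 4 states:
        0   1  
>  s0   s1  s1 
 * s1   s2  s2 
   s2   s3  s3 
   s3   s0  s0 
(> = start, * = accepting)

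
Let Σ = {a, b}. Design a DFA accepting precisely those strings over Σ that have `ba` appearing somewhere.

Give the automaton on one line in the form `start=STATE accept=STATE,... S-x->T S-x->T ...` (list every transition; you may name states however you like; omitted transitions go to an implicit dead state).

start=s0 accept=s2 s0-a->s0 s0-b->s1 s1-a->s2 s1-b->s1 s2-a->s2 s2-b->s2

States s0..s1 record the length of the longest prefix of `ba` that matches the current input suffix. Reaching s2 means `ba` has been seen, and we stay there forever. Accept from s2.
A 3-state machine:
        a   b  
>  s0   s0  s1 
   s1   s2  s1 
 * s2   s2  s2 
(> = start, * = accepting)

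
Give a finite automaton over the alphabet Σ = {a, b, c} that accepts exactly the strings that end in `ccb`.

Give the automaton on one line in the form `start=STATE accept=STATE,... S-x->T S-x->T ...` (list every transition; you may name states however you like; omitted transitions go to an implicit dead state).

Let each state record the length of the longest suffix of the input read so far that is also a prefix of `ccb`. s1 means the last symbol is `c`; s2 means the last 2 symbols are `cc`; s3 means the last 3 symbols are `ccb`. Accept only at s3, where the string currently ends in `ccb`.
        a   b   c  
>  s0   s0  s0  s1 
   s1   s0  s0  s2 
   s2   s0  s3  s2 
 * s3   s0  s0  s1 
(> = start, * = accepting)

start=s0 accept=s3 s0-a->s0 s0-b->s0 s0-c->s1 s1-a->s0 s1-b->s0 s1-c->s2 s2-a->s0 s2-b->s3 s2-c->s2 s3-a->s0 s3-b->s0 s3-c->s1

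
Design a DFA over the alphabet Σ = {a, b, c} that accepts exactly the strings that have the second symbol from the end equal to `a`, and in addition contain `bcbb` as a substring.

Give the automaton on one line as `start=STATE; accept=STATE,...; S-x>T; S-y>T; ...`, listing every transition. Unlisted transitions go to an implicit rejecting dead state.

Handle the two conditions separately and then intersect. The first has 13 states tracking the last 2 symbols read; the second has 5 states tracking whether and how much of `bcbb` has been seen. A product state is a pair (one from each), accepting exactly when both do.
23 states suffice.
          a    b    c  
>  q0     q1   q2   q3 
   q1     q4   q5   q6 
   q2     q7   q8   q9 
   q3    q10  q11  q12 
   q4     q4   q5   q6 
   q5     q7   q8   q9 
   q6    q10  q11  q12 
   q7     q4   q5   q6 
   q8     q7   q8   q9 
   q9    q10  q13  q12 
   q10    q4   q5   q6 
   q11    q7   q8   q9 
   q12   q10  q11  q12 
   q13    q7  q14   q9 
   q14   q15  q14  q16 
   q15   q17  q18  q19 
   q16   q20  q21  q22 
 * q17   q17  q18  q19 
 * q18   q15  q14  q16 
 * q19   q20  q21  q22 
   q20   q17  q18  q19 
   q21   q15  q14  q16 
   q22   q20  q21  q22 
(> = start, * = accepting)

start=q0; accept=q17,q18,q19; q0-a>q1; q0-b>q2; q0-c>q3; q1-a>q4; q1-b>q5; q1-c>q6; q2-a>q7; q2-b>q8; q2-c>q9; q3-a>q10; q3-b>q11; q3-c>q12; q4-a>q4; q4-b>q5; q4-c>q6; q5-a>q7; q5-b>q8; q5-c>q9; q6-a>q10; q6-b>q11; q6-c>q12; q7-a>q4; q7-b>q5; q7-c>q6; q8-a>q7; q8-b>q8; q8-c>q9; q9-a>q10; q9-b>q13; q9-c>q12; q10-a>q4; q10-b>q5; q10-c>q6; q11-a>q7; q11-b>q8; q11-c>q9; q12-a>q10; q12-b>q11; q12-c>q12; q13-a>q7; q13-b>q14; q13-c>q9; q14-a>q15; q14-b>q14; q14-c>q16; q15-a>q17; q15-b>q18; q15-c>q19; q16-a>q20; q16-b>q21; q16-c>q22; q17-a>q17; q17-b>q18; q17-c>q19; q18-a>q15; q18-b>q14; q18-c>q16; q19-a>q20; q19-b>q21; q19-c>q22; q20-a>q17; q20-b>q18; q20-c>q19; q21-a>q15; q21-b>q14; q21-c>q16; q22-a>q20; q22-b>q21; q22-c>q22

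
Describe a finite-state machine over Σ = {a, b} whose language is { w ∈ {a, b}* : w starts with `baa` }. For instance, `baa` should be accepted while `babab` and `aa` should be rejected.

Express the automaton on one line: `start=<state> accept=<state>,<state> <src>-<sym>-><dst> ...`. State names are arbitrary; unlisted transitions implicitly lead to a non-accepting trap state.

Walk along `baa` while the input agrees: from q0 take `b` to q1, and so on. Any deviation drops to the rejecting sink q4. Once q3 is reached the prefix is confirmed and every continuation is accepted.
5 states suffice.
        a   b  
>  q0   q4  q1 
   q1   q2  q4 
   q2   q3  q4 
 * q3   q3  q3 
   q4   q4  q4 
(> = start, * = accepting)

start=q0 accept=q3 q0-a->q4 q0-b->q1 q1-a->q2 q1-b->q4 q2-a->q3 q2-b->q4 q3-a->q3 q3-b->q3 q4-a->q4 q4-b->q4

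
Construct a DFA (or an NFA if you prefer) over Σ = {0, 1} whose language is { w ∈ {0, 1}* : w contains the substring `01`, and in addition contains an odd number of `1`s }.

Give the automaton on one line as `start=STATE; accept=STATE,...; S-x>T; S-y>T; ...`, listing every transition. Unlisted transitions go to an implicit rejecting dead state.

Run two small machines in parallel and take their product. One (3 states) tracks whether and how much of `01` has been seen; the other (2 states) tracks the count of `1`s modulo 2. Each combined state is a pair, one component from each; accept when both components accept. Minimizing collapses redundant product states.
5 states suffice.
        0   1  
>  q0   q1  q2 
   q1   q1  q3 
   q2   q4  q0 
 * q3   q3  q1 
   q4   q4  q1 
(> = start, * = accepting)

start=q0; accept=q3; q0-0>q1; q0-1>q2; q1-0>q1; q1-1>q3; q2-0>q4; q2-1>q0; q3-0>q3; q3-1>q1; q4-0>q4; q4-1>q1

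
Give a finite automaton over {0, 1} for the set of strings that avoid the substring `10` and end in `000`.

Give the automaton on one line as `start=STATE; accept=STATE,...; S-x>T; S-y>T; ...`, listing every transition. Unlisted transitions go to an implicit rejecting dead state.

start=q0; accept=q4; q0-0>q1; q0-1>q2; q1-0>q3; q1-1>q2; q2-0>q2; q2-1>q2; q3-0>q4; q3-1>q2; q4-0>q4; q4-1>q2

Handle the two conditions separately and then intersect. One (3 states) tracks partial matches of the forbidden pattern `10`; the other (4 states) tracks how much of the suffix `000` has currently been matched. Each combined state is a pair, one component from each; accept when both components accept. Equivalent product states are then merged.
A 5-state machine:
        0   1  
>  q0   q1  q2 
   q1   q3  q2 
   q2   q2  q2 
   q3   q4  q2 
 * q4   q4  q2 
(> = start, * = accepting)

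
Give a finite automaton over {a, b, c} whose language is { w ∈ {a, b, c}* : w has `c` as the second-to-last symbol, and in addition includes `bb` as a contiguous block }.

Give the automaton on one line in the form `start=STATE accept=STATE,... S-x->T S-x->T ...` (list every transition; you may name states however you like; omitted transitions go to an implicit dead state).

Build one automaton per condition and run them in lockstep. The first has 13 states tracking the last 2 symbols read; the second has 3 states tracking whether and how much of `bb` has been seen. A product state is a pair (one from each), accepting exactly when both do. Minimizing collapses redundant product states.
A 6-state machine:
        a   b   c  
>  q0   q0  q1  q0 
   q1   q0  q2  q0 
   q2   q2  q2  q3 
   q3   q4  q4  q5 
 * q4   q2  q2  q3 
 * q5   q4  q4  q5 
(> = start, * = accepting)

start=q0 accept=q4,q5 q0-a->q0 q0-b->q1 q0-c->q0 q1-a->q0 q1-b->q2 q1-c->q0 q2-a->q2 q2-b->q2 q2-c->q3 q3-a->q4 q3-b->q4 q3-c->q5 q4-a->q2 q4-b->q2 q4-c->q3 q5-a->q4 q5-b->q4 q5-c->q5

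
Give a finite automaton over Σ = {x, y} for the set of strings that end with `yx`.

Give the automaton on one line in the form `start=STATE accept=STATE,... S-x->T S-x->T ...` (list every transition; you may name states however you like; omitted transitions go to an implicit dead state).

start=q0 accept=q2 q0-x->q0 q0-y->q1 q1-x->q2 q1-y->q1 q2-x->q0 q2-y->q1

Remember how much of `yx` the current input suffix matches. State q0 means no match yet; q1 means the last symbol is `y`; q2 means the last 2 symbols are `yx`. Only q2 accepts. On a mismatch, fall back to the longest proper suffix that is still a prefix of `yx`.
A 3-state machine:
        x   y  
>  q0   q0  q1 
   q1   q2  q1 
 * q2   q0  q1 
(> = start, * = accepting)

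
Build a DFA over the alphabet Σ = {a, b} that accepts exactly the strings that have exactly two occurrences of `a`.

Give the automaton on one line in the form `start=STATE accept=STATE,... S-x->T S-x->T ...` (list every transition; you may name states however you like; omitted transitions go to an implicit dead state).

Only the number of `a`s matters, and only up to 3. Make a chain q0 → q1 → q2 → q3 advanced by each `a` (with q3 absorbing); every other symbol self-loops. The accepting set is {q2}.
A 4-state machine:
        a   b  
>  q0   q1  q0 
   q1   q2  q1 
 * q2   q3  q2 
   q3   q3  q3 
(> = start, * = accepting)

start=q0 accept=q2 q0-a->q1 q0-b->q0 q1-a->q2 q1-b->q1 q2-a->q3 q2-b->q2 q3-a->q3 q3-b->q3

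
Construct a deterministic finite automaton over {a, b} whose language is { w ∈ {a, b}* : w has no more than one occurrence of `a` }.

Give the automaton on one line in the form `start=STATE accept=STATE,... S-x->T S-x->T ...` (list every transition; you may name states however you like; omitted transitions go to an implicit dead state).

start=S0 accept=S0,S1 S0-a->S1 S0-b->S0 S1-a->S2 S1-b->S1 S2-a->S2 S2-b->S2

Count `a`s, saturating at 2: state S0 means no `a` yet, S1 means one `a` seen, S2 means more than one. Each `a` increments (capped at S2); other symbols loop. Accept from {S0, S1}.
With 3 states:
        a   b  
>* S0   S1  S0 
 * S1   S2  S1 
   S2   S2  S2 
(> = start, * = accepting)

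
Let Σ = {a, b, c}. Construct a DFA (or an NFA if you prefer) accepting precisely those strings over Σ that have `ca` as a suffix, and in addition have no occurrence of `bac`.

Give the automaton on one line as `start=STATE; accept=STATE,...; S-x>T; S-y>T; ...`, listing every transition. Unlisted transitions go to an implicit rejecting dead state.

start=s0; accept=s4; s0-a>s0; s0-b>s1; s0-c>s2; s1-a>s3; s1-b>s1; s1-c>s2; s2-a>s4; s2-b>s1; s2-c>s2; s3-a>s0; s3-b>s1; s3-c>s5; s4-a>s0; s4-b>s1; s4-c>s2; s5-a>s6; s5-b>s7; s5-c>s5; s6-a>s7; s6-b>s7; s6-c>s5; s7-a>s7; s7-b>s7; s7-c>s5

Run two small machines in parallel and take their product. The first has 3 states tracking how much of the suffix `ca` has currently been matched; the second has 4 states tracking partial matches of the forbidden pattern `bac`. A product state is a pair (one from each), accepting exactly when both do.
With 8 states:
        a   b   c  
>  s0   s0  s1  s2 
   s1   s3  s1  s2 
   s2   s4  s1  s2 
   s3   s0  s1  s5 
 * s4   s0  s1  s2 
   s5   s6  s7  s5 
   s6   s7  s7  s5 
   s7   s7  s7  s5 
(> = start, * = accepting)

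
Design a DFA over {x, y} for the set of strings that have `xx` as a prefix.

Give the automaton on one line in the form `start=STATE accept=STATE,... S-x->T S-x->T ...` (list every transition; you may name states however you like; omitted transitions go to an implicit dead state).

Walk along `xx` while the input agrees: from S0 take `x` to S1, and so on. Any deviation drops to the rejecting sink S3. Once S2 is reached the prefix is confirmed and every continuation is accepted.
With 4 states:
        x   y  
>  S0   S1  S3 
   S1   S2  S3 
 * S2   S2  S2 
   S3   S3  S3 
(> = start, * = accepting)

start=S0 accept=S2 S0-x->S1 S0-y->S3 S1-x->S2 S1-y->S3 S2-x->S2 S2-y->S2 S3-x->S3 S3-y->S3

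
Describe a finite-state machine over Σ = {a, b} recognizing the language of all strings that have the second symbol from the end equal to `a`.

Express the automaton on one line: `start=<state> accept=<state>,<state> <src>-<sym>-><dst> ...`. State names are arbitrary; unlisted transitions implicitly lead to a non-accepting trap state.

Because acceptance depends on a position counted from the end, the machine has to buffer the most recent 2 symbols. Make each state the string of the last up-to-2 symbols read; on input `x` shift the window left and append `x`. Accept when the buffered window has length 2 and begins with `a`.
A 7-state machine:
        a   b  
>  q0   q1  q2 
   q1   q3  q4 
   q2   q5  q6 
 * q3   q3  q4 
 * q4   q5  q6 
   q5   q3  q4 
   q6   q5  q6 
(> = start, * = accepting)

start=q0 accept=q3,q4 q0-a->q1 q0-b->q2 q1-a->q3 q1-b->q4 q2-a->q5 q2-b->q6 q3-a->q3 q3-b->q4 q4-a->q5 q4-b->q6 q5-a->q3 q5-b->q4 q6-a->q5 q6-b->q6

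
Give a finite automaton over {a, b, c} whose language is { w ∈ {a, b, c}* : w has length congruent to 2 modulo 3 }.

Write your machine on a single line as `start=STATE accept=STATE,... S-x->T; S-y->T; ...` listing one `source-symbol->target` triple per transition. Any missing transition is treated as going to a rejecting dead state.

start=q0; accept=q2; q0-a->q1; q0-b->q1; q0-c->q1; q1-a->q2; q1-b->q2; q1-c->q2; q2-a->q0; q2-b->q0; q2-c->q0

Count input length modulo 3: every symbol advances one step around the cycle q0 → q1 → q2 → q0. Accept at q2.
3 states suffice.
        a   b   c  
>  q0   q1  q1  q1 
   q1   q2  q2  q2 
 * q2   q0  q0  q0 
(> = start, * = accepting)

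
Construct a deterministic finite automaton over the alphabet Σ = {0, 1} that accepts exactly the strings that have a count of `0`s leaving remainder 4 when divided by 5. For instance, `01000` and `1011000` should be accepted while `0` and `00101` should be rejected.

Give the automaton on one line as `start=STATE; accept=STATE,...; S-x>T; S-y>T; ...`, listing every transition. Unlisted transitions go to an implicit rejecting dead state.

Keep the running count of `0`s modulo 5: each `0` advances along the cycle S0 → S1 → S2 → S3 → S4 → S0 while other symbols loop. Accept at S4.
        0   1  
>  S0   S1  S0 
   S1   S2  S1 
   S2   S3  S2 
   S3   S4  S3 
 * S4   S0  S4 
(> = start, * = accepting)

start=S0; accept=S4; S0-0>S1; S0-1>S0; S1-0>S2; S1-1>S1; S2-0>S3; S2-1>S2; S3-0>S4; S3-1>S3; S4-0>S0; S4-1>S4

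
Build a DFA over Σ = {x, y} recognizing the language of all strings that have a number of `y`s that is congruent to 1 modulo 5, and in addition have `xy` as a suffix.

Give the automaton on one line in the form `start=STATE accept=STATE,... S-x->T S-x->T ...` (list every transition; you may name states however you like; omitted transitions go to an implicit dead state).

Handle the two conditions separately and then intersect. One (5 states) tracks the count of `y`s modulo 5; the other (3 states) tracks how much of the suffix `xy` has currently been matched. Each combined state is a pair, one component from each; accept when both components accept. Equivalent product states are then merged.
A 7-state machine:
       x  y 
>  A   B  C 
   B   B  D 
   C   C  E 
 * D   C  E 
   E   E  F 
   F   F  G 
   G   G  A 
(> = start, * = accepting)

start=A accept=D A-x->B A-y->C B-x->B B-y->D C-x->C C-y->E D-x->C D-y->E E-x->E E-y->F F-x->F F-y->G G-x->G G-y->A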